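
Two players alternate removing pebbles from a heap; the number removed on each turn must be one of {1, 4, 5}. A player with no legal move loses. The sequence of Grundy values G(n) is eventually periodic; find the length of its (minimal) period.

8

n :  0  1  2  3  4  5  6  7  8  9 10 11 12 13 14 15 16 17
G :  0  1  0  1  2  3  2  3  0  1  0  1  2  3  2  3  0  1
G(n+8) = G(n) holds for n = 0,…,4 (a full window of length max(S) = 5), so the sequence is purely periodic with period 8.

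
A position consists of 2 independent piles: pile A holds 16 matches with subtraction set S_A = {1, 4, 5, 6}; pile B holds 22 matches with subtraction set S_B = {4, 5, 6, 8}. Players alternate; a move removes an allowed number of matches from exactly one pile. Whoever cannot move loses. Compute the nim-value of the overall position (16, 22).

1

Pile A, S = {1, 4, 5, 6}:
n :  0  1  2  3  4  5  6  7  8  9 10 11 12 13 14 15 16
G :  0  1  0  1  2  3  2  3  4  0  1  0  1  2  3  2  3
G_A(16) = 3.
Pile B, S = {4, 5, 6, 8}:
n :  0  1  2  3  4  5  6  7  8  9 10 11 12 13 14 15 16 17 18 19 20 21 22
G :  0  0  0  0  1  1  1  1  2  2  2  2  0  0  0  0  1  1  1  1  2  2  2
G_B(22) = 2.
Combined Grundy value = 3 ⊕ 2 = 1.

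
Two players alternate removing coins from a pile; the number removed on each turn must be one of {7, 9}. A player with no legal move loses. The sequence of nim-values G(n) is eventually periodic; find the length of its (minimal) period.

16

G(0) = 0
G(1) = mex{} = 0
G(2) = mex{} = 0
G(3) = mex{} = 0
G(4) = mex{} = 0
G(5) = mex{} = 0
G(6) = mex{} = 0
G(7) = mex{0} = 1
G(8) = mex{0} = 1
G(9) = mex{0,0} = 1
G(10) = mex{0,0} = 1
G(11) = mex{0,0} = 1
G(12) = mex{0,0} = 1
G(13) = mex{0,0} = 1
G(14) = mex{1,0} = 2
G(15) = mex{1,0} = 2
G(16) = mex{1,1} = 0
G(17) = mex{1,1} = 0
G(18) = mex{1,1} = 0
G(19) = mex{1,1} = 0
G(20) = mex{1,1} = 0
G(21) = mex{2,1} = 0
G(22) = mex{2,1} = 0
G(23) = mex{0,2} = 1
G(24) = mex{0,2} = 1
G(25) = mex{0,0} = 1
G(26) = mex{0,0} = 1
G(27) = mex{0,0} = 1
G(28) = mex{0,0} = 1
G(29) = mex{0,0} = 1
G(30) = mex{1,0} = 2
G(31) = mex{1,0} = 2
G(32) = mex{1,1} = 0
G(33) = mex{1,1} = 0
G(n+16) = G(n) holds for n = 0,…,8 (a full window of length max(S) = 9), so the sequence is purely periodic with period 16.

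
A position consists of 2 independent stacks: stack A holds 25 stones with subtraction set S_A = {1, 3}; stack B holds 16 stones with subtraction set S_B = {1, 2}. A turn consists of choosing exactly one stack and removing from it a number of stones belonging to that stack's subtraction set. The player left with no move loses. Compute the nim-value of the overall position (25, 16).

0

Stack A, S = {1, 3}:
n :  0  1  2  3  4  5  6  7  8  9 10 11 12 13 14 15 16 17 18 19 20 21 22 23 24 25
G :  0  1  0  1  0  1  0  1  0  1  0  1  0  1  0  1  0  1  0  1  0  1  0  1  0  1
G_A(25) = 1.
Stack B, S = {1, 2}:
G(0) = 0
G(1) = mex{0} = 1
G(2) = mex{1,0} = 2
G(3) = mex{2,1} = 0
G(4) = mex{0,2} = 1
G(5) = mex{1,0} = 2
G(6) = mex{2,1} = 0
G(7) = mex{0,2} = 1
G(8) = mex{1,0} = 2
G(9) = mex{2,1} = 0
G(10) = mex{0,2} = 1
G(11) = mex{1,0} = 2
G(12) = mex{2,1} = 0
G(13) = mex{0,2} = 1
G(14) = mex{1,0} = 2
G(15) = mex{2,1} = 0
G(16) = mex{0,2} = 1
G_B(16) = 1.
Combined Grundy value = 1 ⊕ 1 = 0.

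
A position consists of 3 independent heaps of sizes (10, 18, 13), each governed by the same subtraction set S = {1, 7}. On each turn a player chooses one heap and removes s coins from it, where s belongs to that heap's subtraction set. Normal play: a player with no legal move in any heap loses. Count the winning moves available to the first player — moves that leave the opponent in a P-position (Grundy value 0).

6

All heaps use S = {1, 7}:
G(0) = 0
G(1) = mex{0} = 1
G(2) = mex{1} = 0
G(3) = mex{0} = 1
G(4) = mex{1} = 0
G(5) = mex{0} = 1
G(6) = mex{1} = 0
G(7) = mex{0,0} = 1
G(8) = mex{1,1} = 0
G(9) = mex{0,0} = 1
G(10) = mex{1,1} = 0
G(11) = mex{0,0} = 1
G(12) = mex{1,1} = 0
G(13) = mex{0,0} = 1
G(14) = mex{1,1} = 0
G(15) = mex{0,0} = 1
G(16) = mex{1,1} = 0
G(17) = mex{0,0} = 1
G(18) = mex{1,1} = 0
Heap A: G(10) = 0.
Heap B: G(18) = 0.
Heap C: G(13) = 1.
Combined Grundy value = 0 ⊕ 0 ⊕ 1 = 1.
A winning move leaves total XOR = 0, i.e. changes one component's Grundy value g to g ⊕ X where X is the current total.
Heap A: need g' = 0⊕1 = 1. Options: 10−1→G=1, 10−7→G=1. Hits: 2.
Heap B: need g' = 0⊕1 = 1. Options: 18−1→G=1, 18−7→G=1. Hits: 2.
Heap C: need g' = 1⊕1 = 0. Options: 13−1→G=0, 13−7→G=0. Hits: 2.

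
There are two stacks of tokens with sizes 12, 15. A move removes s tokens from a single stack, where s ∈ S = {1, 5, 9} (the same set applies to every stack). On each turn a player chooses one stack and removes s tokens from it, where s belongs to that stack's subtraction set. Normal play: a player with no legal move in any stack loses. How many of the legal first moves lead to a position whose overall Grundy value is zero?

6

All stacks use S = {1, 5, 9}:
G(0) = 0
G(1) = mex{0} = 1
G(2) = mex{1} = 0
G(3) = mex{0} = 1
G(4) = mex{1} = 0
G(5) = mex{0,0} = 1
G(6) = mex{1,1} = 0
G(7) = mex{0,0} = 1
G(8) = mex{1,1} = 0
G(9) = mex{0,0,0} = 1
G(10) = mex{1,1,1} = 0
G(11) = mex{0,0,0} = 1
G(12) = mex{1,1,1} = 0
G(13) = mex{0,0,0} = 1
G(14) = mex{1,1,1} = 0
G(15) = mex{0,0,0} = 1
Stack A: G(12) = 0.
Stack B: G(15) = 1.
Combined Grundy value = 0 ⊕ 1 = 1.
A winning move leaves total XOR = 0, i.e. changes one component's Grundy value g to g ⊕ X where X is the current total.
Stack A: need g' = 0⊕1 = 1. Options: 12−1→G=1, 12−5→G=1, 12−9→G=1. Hits: 3.
Stack B: need g' = 1⊕1 = 0. Options: 15−1→G=0, 15−5→G=0, 15−9→G=0. Hits: 3.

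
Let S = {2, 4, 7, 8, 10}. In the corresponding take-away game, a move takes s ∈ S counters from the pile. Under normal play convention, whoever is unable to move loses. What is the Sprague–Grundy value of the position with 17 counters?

1

G(0) = 0
G(1) = mex{} = 0
G(2) = mex{0} = 1
G(3) = mex{0} = 1
G(4) = mex{1,0} = 2
G(5) = mex{1,0} = 2
G(6) = mex{2,1} = 0
G(7) = mex{2,1,0} = 3
G(8) = mex{0,2,0,0} = 1
G(9) = mex{3,2,1,0} = 4
G(10) = mex{1,0,1,1,0} = 2
G(11) = mex{4,3,2,1,0} = 5
G(12) = mex{2,1,2,2,1} = 0
G(13) = mex{5,4,0,2,1} = 3
G(14) = mex{0,2,3,0,2} = 1
G(15) = mex{3,5,1,3,2} = 0
G(16) = mex{1,0,4,1,0} = 2
G(17) = mex{0,3,2,4,3} = 1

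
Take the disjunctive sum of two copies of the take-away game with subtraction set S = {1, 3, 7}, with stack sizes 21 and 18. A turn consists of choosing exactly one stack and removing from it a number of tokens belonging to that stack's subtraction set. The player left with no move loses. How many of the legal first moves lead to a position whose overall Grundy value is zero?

All stacks use S = {1, 3, 7}:
n :  0  1  2  3  4  5  6  7  8  9 10 11 12 13 14 15 16 17 18 19 20 21
G :  0  1  0  1  0  1  0  1  0  1  0  1  0  1  0  1  0  1  0  1  0  1
Stack A: G(21) = 1.
Stack B: G(18) = 0.
Combined Grundy value = 1 ⊕ 0 = 1.
A winning move leaves total XOR = 0, i.e. changes one component's Grundy value g to g ⊕ X where X is the current total.
Stack A: need g' = 1⊕1 = 0. Options: 21−1→G=0, 21−3→G=0, 21−7→G=0. Hits: 3.
Stack B: need g' = 0⊕1 = 1. Options: 18−1→G=1, 18−3→G=1, 18−7→G=1. Hits: 3.

6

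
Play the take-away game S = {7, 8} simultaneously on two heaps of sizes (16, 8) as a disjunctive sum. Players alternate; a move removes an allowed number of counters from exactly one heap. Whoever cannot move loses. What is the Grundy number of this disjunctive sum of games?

1

All heaps use S = {7, 8}:
n :  0  1  2  3  4  5  6  7  8  9 10 11 12 13 14 15 16
G :  0  0  0  0  0  0  0  1  1  1  1  1  1  1  2  0  0
Heap A: G(16) = 0.
Heap B: G(8) = 1.
Combined Grundy value = 0 ⊕ 1 = 1.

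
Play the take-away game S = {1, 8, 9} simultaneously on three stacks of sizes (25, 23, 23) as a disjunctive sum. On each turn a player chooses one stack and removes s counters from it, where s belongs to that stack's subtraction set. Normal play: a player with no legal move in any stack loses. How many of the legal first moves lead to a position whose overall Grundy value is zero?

All stacks use S = {1, 8, 9}:
G(0) = 0
G(1) = mex{0} = 1
G(2) = mex{1} = 0
G(3) = mex{0} = 1
G(4) = mex{1} = 0
G(5) = mex{0} = 1
G(6) = mex{1} = 0
G(7) = mex{0} = 1
G(8) = mex{1,0} = 2
G(9) = mex{2,1,0} = 3
G(10) = mex{3,0,1} = 2
G(11) = mex{2,1,0} = 3
G(12) = mex{3,0,1} = 2
G(13) = mex{2,1,0} = 3
G(14) = mex{3,0,1} = 2
G(15) = mex{2,1,0} = 3
G(16) = mex{3,2,1} = 0
G(17) = mex{0,3,2} = 1
G(18) = mex{1,2,3} = 0
G(19) = mex{0,3,2} = 1
G(20) = mex{1,2,3} = 0
G(21) = mex{0,3,2} = 1
G(22) = mex{1,2,3} = 0
G(23) = mex{0,3,2} = 1
G(24) = mex{1,0,3} = 2
G(25) = mex{2,1,0} = 3
Stack A: G(25) = 3.
Stack B: G(23) = 1.
Stack C: G(23) = 1.
Combined Grundy value = 3 ⊕ 1 ⊕ 1 = 3.
A winning move leaves total XOR = 0, i.e. changes one component's Grundy value g to g ⊕ X where X is the current total.
Stack A: need g' = 3⊕3 = 0. Options: 25−1→G=2, 25−8→G=1, 25−9→G=0. Hits: 1.
Stack B: need g' = 1⊕3 = 2. Options: 23−1→G=0, 23−8→G=3, 23−9→G=2. Hits: 1.
Stack C: need g' = 1⊕3 = 2. Options: 23−1→G=0, 23−8→G=3, 23−9→G=2. Hits: 1.

3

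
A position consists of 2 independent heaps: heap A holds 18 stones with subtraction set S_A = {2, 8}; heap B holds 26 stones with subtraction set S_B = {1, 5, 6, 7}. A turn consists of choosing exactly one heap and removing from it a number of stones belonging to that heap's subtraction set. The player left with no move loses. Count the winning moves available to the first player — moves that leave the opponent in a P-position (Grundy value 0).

2

Heap A, S = {2, 8}:
n :  0  1  2  3  4  5  6  7  8  9 10 11 12 13 14 15 16 17 18
G :  0  0  1  1  0  0  1  1  2  2  0  0  1  1  0  0  1  1  2
G_A(18) = 2.
Heap B, S = {1, 5, 6, 7}:
n :  0  1  2  3  4  5  6  7  8  9 10 11 12 13 14 15 16 17 18 19 20 21 22 23 24 25 26
G :  0  1  0  1  0  1  2  3  2  3  2  3  0  1  0  1  0  1  2  3  2  3  2  3  0  1  0
G_B(26) = 0.
Combined Grundy value = 2 ⊕ 0 = 2.
A winning move leaves total XOR = 0, i.e. changes one component's Grundy value g to g ⊕ X where X is the current total.
Heap A: need g' = 2⊕2 = 0. Options: 18−2→G=1, 18−8→G=0. Hits: 1.
Heap B: need g' = 0⊕2 = 2. Options: 26−1→G=1, 26−5→G=3, 26−6→G=2, 26−7→G=3. Hits: 1.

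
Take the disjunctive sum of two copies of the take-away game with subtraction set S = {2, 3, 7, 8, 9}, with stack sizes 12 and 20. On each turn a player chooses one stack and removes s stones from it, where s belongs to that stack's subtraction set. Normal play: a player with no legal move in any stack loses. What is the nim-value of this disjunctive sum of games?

1

All stacks use S = {2, 3, 7, 8, 9}:
G(0) = 0
G(1) = mex{} = 0
G(2) = mex{0} = 1
G(3) = mex{0,0} = 1
G(4) = mex{1,0} = 2
G(5) = mex{1,1} = 0
G(6) = mex{2,1} = 0
G(7) = mex{0,2,0} = 1
G(8) = mex{0,0,0,0} = 1
G(9) = mex{1,0,1,0,0} = 2
G(10) = mex{1,1,1,1,0} = 2
G(11) = mex{2,1,2,1,1} = 0
G(12) = mex{2,2,0,2,1} = 3
G(13) = mex{0,2,0,0,2} = 1
G(14) = mex{3,0,1,0,0} = 2
G(15) = mex{1,3,1,1,0} = 2
G(16) = mex{2,1,2,1,1} = 0
G(17) = mex{2,2,2,2,1} = 0
G(18) = mex{0,2,0,2,2} = 1
G(19) = mex{0,0,3,0,2} = 1
G(20) = mex{1,0,1,3,0} = 2
Stack A: G(12) = 3.
Stack B: G(20) = 2.
Combined Grundy value = 3 ⊕ 2 = 1.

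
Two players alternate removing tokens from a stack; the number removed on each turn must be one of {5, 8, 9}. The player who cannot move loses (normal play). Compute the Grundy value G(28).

n :  0  1  2  3  4  5  6  7  8  9 10 11 12 13 14 15 16 17 18 19 20 21 22 23 24 25 26 27 28
G :  0  0  0  0  0  1  1  1  1  1  2  2  2  2  0  0  0  0  0  1  1  1  1  1  2  2  2  2  0

0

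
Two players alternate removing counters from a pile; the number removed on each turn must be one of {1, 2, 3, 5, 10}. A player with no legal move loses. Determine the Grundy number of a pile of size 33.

1

n :  0  1  2  3  4  5  6  7  8  9 10 11 12 13 14 15 16 17 18 19 20 21 22 23 24 25 26 27 28 29 30 31 32 33
G :  0  1  2  3  0  1  2  3  0  1  2  3  0  1  2  3  0  1  2  3  0  1  2  3  0  1  2  3  0  1  2  3  0  1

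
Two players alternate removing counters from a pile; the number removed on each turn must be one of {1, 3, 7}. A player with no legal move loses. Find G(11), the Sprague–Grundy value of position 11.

1

n :  0  1  2  3  4  5  6  7  8  9 10 11
G :  0  1  0  1  0  1  0  1  0  1  0  1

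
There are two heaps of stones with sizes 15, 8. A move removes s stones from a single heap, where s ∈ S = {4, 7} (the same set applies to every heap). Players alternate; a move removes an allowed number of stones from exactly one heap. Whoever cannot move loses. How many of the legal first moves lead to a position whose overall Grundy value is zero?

All heaps use S = {4, 7}:
G(0) = 0
G(1) = mex{} = 0
G(2) = mex{} = 0
G(3) = mex{} = 0
G(4) = mex{0} = 1
G(5) = mex{0} = 1
G(6) = mex{0} = 1
G(7) = mex{0,0} = 1
G(8) = mex{1,0} = 2
G(9) = mex{1,0} = 2
G(10) = mex{1,0} = 2
G(11) = mex{1,1} = 0
G(12) = mex{2,1} = 0
G(13) = mex{2,1} = 0
G(14) = mex{2,1} = 0
G(15) = mex{0,2} = 1
Heap A: G(15) = 1.
Heap B: G(8) = 2.
Combined Grundy value = 1 ⊕ 2 = 3.
A winning move leaves total XOR = 0, i.e. changes one component's Grundy value g to g ⊕ X where X is the current total.
Heap A: need g' = 1⊕3 = 2. Options: 15−4→G=0, 15−7→G=2. Hits: 1.
Heap B: need g' = 2⊕3 = 1. Options: 8−4→G=1, 8−7→G=0. Hits: 1.

2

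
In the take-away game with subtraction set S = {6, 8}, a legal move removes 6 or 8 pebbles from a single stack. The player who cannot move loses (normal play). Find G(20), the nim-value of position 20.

n :  0  1  2  3  4  5  6  7  8  9 10 11 12 13 14 15 16 17 18 19 20
G :  0  0  0  0  0  0  1  1  1  1  1  1  2  2  0  0  0  0  0  0  1

1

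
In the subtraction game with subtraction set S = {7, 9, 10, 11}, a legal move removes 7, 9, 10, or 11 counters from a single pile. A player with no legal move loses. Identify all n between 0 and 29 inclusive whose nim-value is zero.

0, 1, 2, 3, 4, 5, 6, 18, 19, 20, 21, 22, 23, 24

n :  0  1  2  3  4  5  6  7  8  9 10 11 12 13 14 15 16 17 18 19 20 21 22 23 24 25 26 27 28 29
G :  0  0  0  0  0  0  0  1  1  1  1  1  1  1  2  2  2  2  0  0  0  0  0  0  0  1  1  1  1  1
P-positions are exactly the n with G(n) = 0.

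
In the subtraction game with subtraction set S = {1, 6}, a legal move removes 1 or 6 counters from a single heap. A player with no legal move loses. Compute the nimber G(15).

G(0) = 0
G(1) = mex{0} = 1
G(2) = mex{1} = 0
G(3) = mex{0} = 1
G(4) = mex{1} = 0
G(5) = mex{0} = 1
G(6) = mex{1,0} = 2
G(7) = mex{2,1} = 0
G(8) = mex{0,0} = 1
G(9) = mex{1,1} = 0
G(10) = mex{0,0} = 1
G(11) = mex{1,1} = 0
G(12) = mex{0,2} = 1
G(13) = mex{1,0} = 2
G(14) = mex{2,1} = 0
G(15) = mex{0,0} = 1

1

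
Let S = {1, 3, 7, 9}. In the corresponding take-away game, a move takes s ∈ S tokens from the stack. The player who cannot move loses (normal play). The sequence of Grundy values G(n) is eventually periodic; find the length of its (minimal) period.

2

n :  0  1  2  3  4  5  6  7  8  9 10 11 12 13 14
G :  0  1  0  1  0  1  0  1  0  1  0  1  0  1  0
G(n+2) = G(n) holds for n = 0,…,8 (a full window of length max(S) = 9), so the sequence is purely periodic with period 2.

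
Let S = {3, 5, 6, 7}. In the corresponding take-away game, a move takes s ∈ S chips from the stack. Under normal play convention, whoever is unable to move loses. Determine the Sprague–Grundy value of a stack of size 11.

n :  0  1  2  3  4  5  6  7  8  9 10 11
G :  0  0  0  1  1  1  2  2  2  3  0  0

0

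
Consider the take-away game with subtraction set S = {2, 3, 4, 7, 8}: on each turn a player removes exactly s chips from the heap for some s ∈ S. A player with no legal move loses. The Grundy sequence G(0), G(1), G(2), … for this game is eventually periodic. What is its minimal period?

11

G(0) = 0
G(1) = mex{} = 0
G(2) = mex{0} = 1
G(3) = mex{0,0} = 1
G(4) = mex{1,0,0} = 2
G(5) = mex{1,1,0} = 2
G(6) = mex{2,1,1} = 0
G(7) = mex{2,2,1,0} = 3
G(8) = mex{0,2,2,0,0} = 1
G(9) = mex{3,0,2,1,0} = 4
G(10) = mex{1,3,0,1,1} = 2
G(11) = mex{4,1,3,2,1} = 0
G(12) = mex{2,4,1,2,2} = 0
G(13) = mex{0,2,4,0,2} = 1
G(14) = mex{0,0,2,3,0} = 1
G(15) = mex{1,0,0,1,3} = 2
G(16) = mex{1,1,0,4,1} = 2
G(17) = mex{2,1,1,2,4} = 0
G(18) = mex{2,2,1,0,2} = 3
G(19) = mex{0,2,2,0,0} = 1
G(20) = mex{3,0,2,1,0} = 4
G(21) = mex{1,3,0,1,1} = 2
G(22) = mex{4,1,3,2,1} = 0
G(23) = mex{2,4,1,2,2} = 0
G(n+11) = G(n) holds for n = 0,…,7 (a full window of length max(S) = 8), so the sequence is purely periodic with period 11.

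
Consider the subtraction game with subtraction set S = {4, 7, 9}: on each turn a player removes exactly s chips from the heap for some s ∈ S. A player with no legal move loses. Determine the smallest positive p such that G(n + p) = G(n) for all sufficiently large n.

13

G(0) = 0
G(1) = mex{} = 0
G(2) = mex{} = 0
G(3) = mex{} = 0
G(4) = mex{0} = 1
G(5) = mex{0} = 1
G(6) = mex{0} = 1
G(7) = mex{0,0} = 1
G(8) = mex{1,0} = 2
G(9) = mex{1,0,0} = 2
G(10) = mex{1,0,0} = 2
G(11) = mex{1,1,0} = 2
G(12) = mex{2,1,0} = 3
G(13) = mex{2,1,1} = 0
G(14) = mex{2,1,1} = 0
G(15) = mex{2,2,1} = 0
G(16) = mex{3,2,1} = 0
G(17) = mex{0,2,2} = 1
G(18) = mex{0,2,2} = 1
G(19) = mex{0,3,2} = 1
G(20) = mex{0,0,2} = 1
G(21) = mex{1,0,3} = 2
G(22) = mex{1,0,0} = 2
G(23) = mex{1,0,0} = 2
G(24) = mex{1,1,0} = 2
G(25) = mex{2,1,0} = 3
G(26) = mex{2,1,1} = 0
G(27) = mex{2,1,1} = 0
G(n+13) = G(n) holds for n = 0,…,8 (a full window of length max(S) = 9), so the sequence is purely periodic with period 13.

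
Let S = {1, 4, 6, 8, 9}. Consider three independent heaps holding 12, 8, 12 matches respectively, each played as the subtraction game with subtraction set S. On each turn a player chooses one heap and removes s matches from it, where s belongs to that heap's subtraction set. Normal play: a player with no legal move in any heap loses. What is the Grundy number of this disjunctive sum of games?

All heaps use S = {1, 4, 6, 8, 9}:
G(0) = 0
G(1) = mex{0} = 1
G(2) = mex{1} = 0
G(3) = mex{0} = 1
G(4) = mex{1,0} = 2
G(5) = mex{2,1} = 0
G(6) = mex{0,0,0} = 1
G(7) = mex{1,1,1} = 0
G(8) = mex{0,2,0,0} = 1
G(9) = mex{1,0,1,1,0} = 2
G(10) = mex{2,1,2,0,1} = 3
G(11) = mex{3,0,0,1,0} = 2
G(12) = mex{2,1,1,2,1} = 0
Heap A: G(12) = 0.
Heap B: G(8) = 1.
Heap C: G(12) = 0.
Combined Grundy value = 0 ⊕ 1 ⊕ 0 = 1.

1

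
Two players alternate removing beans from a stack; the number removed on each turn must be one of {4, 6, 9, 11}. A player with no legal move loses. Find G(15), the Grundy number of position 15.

n :  0  1  2  3  4  5  6  7  8  9 10 11 12 13 14 15
G :  0  0  0  0  1  1  1  1  2  2  2  2  3  3  3  0

0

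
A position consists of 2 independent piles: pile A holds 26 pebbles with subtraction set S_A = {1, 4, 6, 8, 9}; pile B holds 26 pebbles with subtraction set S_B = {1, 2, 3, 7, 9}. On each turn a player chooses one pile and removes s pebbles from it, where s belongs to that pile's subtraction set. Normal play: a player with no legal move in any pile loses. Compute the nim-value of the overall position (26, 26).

Pile A, S = {1, 4, 6, 8, 9}:
G(0) = 0
G(1) = mex{0} = 1
G(2) = mex{1} = 0
G(3) = mex{0} = 1
G(4) = mex{1,0} = 2
G(5) = mex{2,1} = 0
G(6) = mex{0,0,0} = 1
G(7) = mex{1,1,1} = 0
G(8) = mex{0,2,0,0} = 1
G(9) = mex{1,0,1,1,0} = 2
G(10) = mex{2,1,2,0,1} = 3
G(11) = mex{3,0,0,1,0} = 2
G(12) = mex{2,1,1,2,1} = 0
G(13) = mex{0,2,0,0,2} = 1
G(14) = mex{1,3,1,1,0} = 2
G(15) = mex{2,2,2,0,1} = 3
G(16) = mex{3,0,3,1,0} = 2
G(17) = mex{2,1,2,2,1} = 0
G(18) = mex{0,2,0,3,2} = 1
G(19) = mex{1,3,1,2,3} = 0
G(20) = mex{0,2,2,0,2} = 1
G(21) = mex{1,0,3,1,0} = 2
G(22) = mex{2,1,2,2,1} = 0
G(23) = mex{0,0,0,3,2} = 1
G(24) = mex{1,1,1,2,3} = 0
G(25) = mex{0,2,0,0,2} = 1
G(26) = mex{1,0,1,1,0} = 2
G_A(26) = 2.
Pile B, S = {1, 2, 3, 7, 9}:
G(0) = 0
G(1) = mex{0} = 1
G(2) = mex{1,0} = 2
G(3) = mex{2,1,0} = 3
G(4) = mex{3,2,1} = 0
G(5) = mex{0,3,2} = 1
G(6) = mex{1,0,3} = 2
G(7) = mex{2,1,0,0} = 3
G(8) = mex{3,2,1,1} = 0
G(9) = mex{0,3,2,2,0} = 1
G(10) = mex{1,0,3,3,1} = 2
G(11) = mex{2,1,0,0,2} = 3
G(12) = mex{3,2,1,1,3} = 0
G(13) = mex{0,3,2,2,0} = 1
G(14) = mex{1,0,3,3,1} = 2
G(15) = mex{2,1,0,0,2} = 3
G(16) = mex{3,2,1,1,3} = 0
G(17) = mex{0,3,2,2,0} = 1
G(18) = mex{1,0,3,3,1} = 2
G(19) = mex{2,1,0,0,2} = 3
G(20) = mex{3,2,1,1,3} = 0
G(21) = mex{0,3,2,2,0} = 1
G(22) = mex{1,0,3,3,1} = 2
G(23) = mex{2,1,0,0,2} = 3
G(24) = mex{3,2,1,1,3} = 0
G(25) = mex{0,3,2,2,0} = 1
G(26) = mex{1,0,3,3,1} = 2
G_B(26) = 2.
Combined Grundy value = 2 ⊕ 2 = 0.

0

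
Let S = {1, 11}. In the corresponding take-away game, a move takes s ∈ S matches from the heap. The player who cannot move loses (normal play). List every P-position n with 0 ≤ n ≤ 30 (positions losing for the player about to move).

n :  0  1  2  3  4  5  6  7  8  9 10 11 12 13 14 15 16 17 18 19 20 21 22 23 24 25 26 27 28 29 30
G :  0  1  0  1  0  1  0  1  0  1  0  1  0  1  0  1  0  1  0  1  0  1  0  1  0  1  0  1  0  1  0
P-positions are exactly the n with G(n) = 0.

0, 2, 4, 6, 8, 10, 12, 14, 16, 18, 20, 22, 24, 26, 28, 30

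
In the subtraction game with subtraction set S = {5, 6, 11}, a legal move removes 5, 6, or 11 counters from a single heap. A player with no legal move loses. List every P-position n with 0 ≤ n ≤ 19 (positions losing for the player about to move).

n :  0  1  2  3  4  5  6  7  8  9 10 11 12 13 14 15 16 17 18 19
G :  0  0  0  0  0  1  1  1  1  1  2  2  2  2  2  3  0  0  0  0
P-positions are exactly the n with G(n) = 0.

0, 1, 2, 3, 4, 16, 17, 18, 19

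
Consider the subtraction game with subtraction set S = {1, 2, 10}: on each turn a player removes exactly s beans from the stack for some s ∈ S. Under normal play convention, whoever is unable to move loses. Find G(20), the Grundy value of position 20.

n :  0  1  2  3  4  5  6  7  8  9 10 11 12 13 14 15 16 17 18 19 20
G :  0  1  2  0  1  2  0  1  2  0  1  2  0  1  2  0  1  2  0  1  2

2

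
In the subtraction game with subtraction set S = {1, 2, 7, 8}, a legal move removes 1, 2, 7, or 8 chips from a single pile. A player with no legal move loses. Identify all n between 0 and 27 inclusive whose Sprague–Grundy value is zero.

0, 3, 6, 9, 12, 15, 18, 21, 24, 27

G(0) = 0
G(1) = mex{0} = 1
G(2) = mex{1,0} = 2
G(3) = mex{2,1} = 0
G(4) = mex{0,2} = 1
G(5) = mex{1,0} = 2
G(6) = mex{2,1} = 0
G(7) = mex{0,2,0} = 1
G(8) = mex{1,0,1,0} = 2
G(9) = mex{2,1,2,1} = 0
G(10) = mex{0,2,0,2} = 1
G(11) = mex{1,0,1,0} = 2
G(12) = mex{2,1,2,1} = 0
G(13) = mex{0,2,0,2} = 1
G(14) = mex{1,0,1,0} = 2
G(15) = mex{2,1,2,1} = 0
G(16) = mex{0,2,0,2} = 1
G(17) = mex{1,0,1,0} = 2
G(18) = mex{2,1,2,1} = 0
G(19) = mex{0,2,0,2} = 1
G(20) = mex{1,0,1,0} = 2
G(21) = mex{2,1,2,1} = 0
G(22) = mex{0,2,0,2} = 1
G(23) = mex{1,0,1,0} = 2
G(24) = mex{2,1,2,1} = 0
G(25) = mex{0,2,0,2} = 1
G(26) = mex{1,0,1,0} = 2
G(27) = mex{2,1,2,1} = 0
P-positions are exactly the n with G(n) = 0.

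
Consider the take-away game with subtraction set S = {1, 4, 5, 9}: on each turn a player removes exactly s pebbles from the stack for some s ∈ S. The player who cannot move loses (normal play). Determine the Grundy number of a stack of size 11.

1

n :  0  1  2  3  4  5  6  7  8  9 10 11
G :  0  1  0  1  2  3  2  3  0  1  0  1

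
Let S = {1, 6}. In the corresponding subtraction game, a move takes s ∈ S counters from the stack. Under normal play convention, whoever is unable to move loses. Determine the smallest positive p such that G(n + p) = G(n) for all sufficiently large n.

G(0) = 0
G(1) = mex{0} = 1
G(2) = mex{1} = 0
G(3) = mex{0} = 1
G(4) = mex{1} = 0
G(5) = mex{0} = 1
G(6) = mex{1,0} = 2
G(7) = mex{2,1} = 0
G(8) = mex{0,0} = 1
G(9) = mex{1,1} = 0
G(10) = mex{0,0} = 1
G(11) = mex{1,1} = 0
G(12) = mex{0,2} = 1
G(13) = mex{1,0} = 2
G(14) = mex{2,1} = 0
G(15) = mex{0,0} = 1
G(n+7) = G(n) holds for n = 0,…,5 (a full window of length max(S) = 6), so the sequence is purely periodic with period 7.

7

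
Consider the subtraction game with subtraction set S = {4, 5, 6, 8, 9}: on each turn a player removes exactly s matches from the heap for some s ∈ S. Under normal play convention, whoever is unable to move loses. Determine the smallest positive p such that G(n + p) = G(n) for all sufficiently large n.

13

n :  0  1  2  3  4  5  6  7  8  9 10 11 12 13 14 15 16 17 18 19 20 21 22 23 24 25 26 27
G :  0  0  0  0  1  1  1  1  2  2  2  2  3  0  0  0  0  1  1  1  1  2  2  2  2  3  0  0
G(n+13) = G(n) holds for n = 0,…,8 (a full window of length max(S) = 9), so the sequence is purely periodic with period 13.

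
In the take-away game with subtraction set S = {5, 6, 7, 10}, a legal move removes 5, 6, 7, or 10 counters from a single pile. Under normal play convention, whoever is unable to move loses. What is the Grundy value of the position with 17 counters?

0

n :  0  1  2  3  4  5  6  7  8  9 10 11 12 13 14 15 16 17
G :  0  0  0  0  0  1  1  1  1  1  2  2  2  2  2  0  0  0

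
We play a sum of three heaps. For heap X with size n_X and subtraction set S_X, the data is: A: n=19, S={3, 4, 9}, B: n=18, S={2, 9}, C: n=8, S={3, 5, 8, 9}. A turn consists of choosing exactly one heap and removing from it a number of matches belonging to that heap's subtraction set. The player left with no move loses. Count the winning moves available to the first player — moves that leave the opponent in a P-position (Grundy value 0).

Heap A, S = {3, 4, 9}:
G(0) = 0
G(1) = mex{} = 0
G(2) = mex{} = 0
G(3) = mex{0} = 1
G(4) = mex{0,0} = 1
G(5) = mex{0,0} = 1
G(6) = mex{1,0} = 2
G(7) = mex{1,1} = 0
G(8) = mex{1,1} = 0
G(9) = mex{2,1,0} = 3
G(10) = mex{0,2,0} = 1
G(11) = mex{0,0,0} = 1
G(12) = mex{3,0,1} = 2
G(13) = mex{1,3,1} = 0
G(14) = mex{1,1,1} = 0
G(15) = mex{2,1,2} = 0
G(16) = mex{0,2,0} = 1
G(17) = mex{0,0,0} = 1
G(18) = mex{0,0,3} = 1
G(19) = mex{1,0,1} = 2
G_A(19) = 2.
Heap B, S = {2, 9}:
G(0) = 0
G(1) = mex{} = 0
G(2) = mex{0} = 1
G(3) = mex{0} = 1
G(4) = mex{1} = 0
G(5) = mex{1} = 0
G(6) = mex{0} = 1
G(7) = mex{0} = 1
G(8) = mex{1} = 0
G(9) = mex{1,0} = 2
G(10) = mex{0,0} = 1
G(11) = mex{2,1} = 0
G(12) = mex{1,1} = 0
G(13) = mex{0,0} = 1
G(14) = mex{0,0} = 1
G(15) = mex{1,1} = 0
G(16) = mex{1,1} = 0
G(17) = mex{0,0} = 1
G(18) = mex{0,2} = 1
G_B(18) = 1.
Heap C, S = {3, 5, 8, 9}:
G(0) = 0
G(1) = mex{} = 0
G(2) = mex{} = 0
G(3) = mex{0} = 1
G(4) = mex{0} = 1
G(5) = mex{0,0} = 1
G(6) = mex{1,0} = 2
G(7) = mex{1,0} = 2
G(8) = mex{1,1,0} = 2
G_C(8) = 2.
Combined Grundy value = 2 ⊕ 1 ⊕ 2 = 1.
A winning move leaves total XOR = 0, i.e. changes one component's Grundy value g to g ⊕ X where X is the current total.
Heap A: need g' = 2⊕1 = 3. Options: 19−3→G=1, 19−4→G=0, 19−9→G=1. Hits: 0.
Heap B: need g' = 1⊕1 = 0. Options: 18−2→G=0, 18−9→G=2. Hits: 1.
Heap C: need g' = 2⊕1 = 3. Options: 8−3→G=1, 8−5→G=1, 8−8→G=0. Hits: 0.

1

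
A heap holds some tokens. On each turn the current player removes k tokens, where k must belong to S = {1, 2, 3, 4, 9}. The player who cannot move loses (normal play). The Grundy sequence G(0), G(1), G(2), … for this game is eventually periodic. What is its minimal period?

5

G(0) = 0
G(1) = mex{0} = 1
G(2) = mex{1,0} = 2
G(3) = mex{2,1,0} = 3
G(4) = mex{3,2,1,0} = 4
G(5) = mex{4,3,2,1} = 0
G(6) = mex{0,4,3,2} = 1
G(7) = mex{1,0,4,3} = 2
G(8) = mex{2,1,0,4} = 3
G(9) = mex{3,2,1,0,0} = 4
G(10) = mex{4,3,2,1,1} = 0
G(11) = mex{0,4,3,2,2} = 1
G(12) = mex{1,0,4,3,3} = 2
G(13) = mex{2,1,0,4,4} = 3
G(14) = mex{3,2,1,0,0} = 4
G(15) = mex{4,3,2,1,1} = 0
G(n+5) = G(n) holds for n = 0,…,8 (a full window of length max(S) = 9), so the sequence is purely periodic with period 5.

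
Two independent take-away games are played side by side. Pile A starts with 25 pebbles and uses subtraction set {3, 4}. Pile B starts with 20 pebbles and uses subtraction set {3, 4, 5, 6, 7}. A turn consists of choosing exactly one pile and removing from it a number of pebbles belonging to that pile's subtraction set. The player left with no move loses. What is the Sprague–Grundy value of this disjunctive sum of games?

Pile A, S = {3, 4}:
G(0) = 0
G(1) = mex{} = 0
G(2) = mex{} = 0
G(3) = mex{0} = 1
G(4) = mex{0,0} = 1
G(5) = mex{0,0} = 1
G(6) = mex{1,0} = 2
G(7) = mex{1,1} = 0
G(8) = mex{1,1} = 0
G(9) = mex{2,1} = 0
G(10) = mex{0,2} = 1
G(11) = mex{0,0} = 1
G(12) = mex{0,0} = 1
G(13) = mex{1,0} = 2
G(14) = mex{1,1} = 0
G(15) = mex{1,1} = 0
G(16) = mex{2,1} = 0
G(17) = mex{0,2} = 1
G(18) = mex{0,0} = 1
G(19) = mex{0,0} = 1
G(20) = mex{1,0} = 2
G(21) = mex{1,1} = 0
G(22) = mex{1,1} = 0
G(23) = mex{2,1} = 0
G(24) = mex{0,2} = 1
G(25) = mex{0,0} = 1
G_A(25) = 1.
Pile B, S = {3, 4, 5, 6, 7}:
G(0) = 0
G(1) = mex{} = 0
G(2) = mex{} = 0
G(3) = mex{0} = 1
G(4) = mex{0,0} = 1
G(5) = mex{0,0,0} = 1
G(6) = mex{1,0,0,0} = 2
G(7) = mex{1,1,0,0,0} = 2
G(8) = mex{1,1,1,0,0} = 2
G(9) = mex{2,1,1,1,0} = 3
G(10) = mex{2,2,1,1,1} = 0
G(11) = mex{2,2,2,1,1} = 0
G(12) = mex{3,2,2,2,1} = 0
G(13) = mex{0,3,2,2,2} = 1
G(14) = mex{0,0,3,2,2} = 1
G(15) = mex{0,0,0,3,2} = 1
G(16) = mex{1,0,0,0,3} = 2
G(17) = mex{1,1,0,0,0} = 2
G(18) = mex{1,1,1,0,0} = 2
G(19) = mex{2,1,1,1,0} = 3
G(20) = mex{2,2,1,1,1} = 0
G_B(20) = 0.
Combined Grundy value = 1 ⊕ 0 = 1.

1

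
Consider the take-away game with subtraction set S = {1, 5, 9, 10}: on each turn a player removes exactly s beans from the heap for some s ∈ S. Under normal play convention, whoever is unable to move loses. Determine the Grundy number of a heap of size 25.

0

n :  0  1  2  3  4  5  6  7  8  9 10 11 12 13 14 15 16 17 18 19 20 21 22 23 24 25
G :  0  1  0  1  0  1  0  1  0  1  2  3  2  3  2  3  2  3  2  0  1  0  1  0  1  0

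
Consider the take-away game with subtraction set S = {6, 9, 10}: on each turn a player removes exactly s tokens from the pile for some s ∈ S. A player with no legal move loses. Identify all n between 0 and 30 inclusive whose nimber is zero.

G(0) = 0
G(1) = mex{} = 0
G(2) = mex{} = 0
G(3) = mex{} = 0
G(4) = mex{} = 0
G(5) = mex{} = 0
G(6) = mex{0} = 1
G(7) = mex{0} = 1
G(8) = mex{0} = 1
G(9) = mex{0,0} = 1
G(10) = mex{0,0,0} = 1
G(11) = mex{0,0,0} = 1
G(12) = mex{1,0,0} = 2
G(13) = mex{1,0,0} = 2
G(14) = mex{1,0,0} = 2
G(15) = mex{1,1,0} = 2
G(16) = mex{1,1,1} = 0
G(17) = mex{1,1,1} = 0
G(18) = mex{2,1,1} = 0
G(19) = mex{2,1,1} = 0
G(20) = mex{2,1,1} = 0
G(21) = mex{2,2,1} = 0
G(22) = mex{0,2,2} = 1
G(23) = mex{0,2,2} = 1
G(24) = mex{0,2,2} = 1
G(25) = mex{0,0,2} = 1
G(26) = mex{0,0,0} = 1
G(27) = mex{0,0,0} = 1
G(28) = mex{1,0,0} = 2
G(29) = mex{1,0,0} = 2
G(30) = mex{1,0,0} = 2
P-positions are exactly the n with G(n) = 0.

0, 1, 2, 3, 4, 5, 16, 17, 18, 19, 20, 21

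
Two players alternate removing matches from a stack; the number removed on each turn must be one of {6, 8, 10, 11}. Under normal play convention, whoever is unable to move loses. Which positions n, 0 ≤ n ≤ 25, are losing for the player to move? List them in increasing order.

n :  0  1  2  3  4  5  6  7  8  9 10 11 12 13 14 15 16 17 18 19 20 21 22 23 24 25
G :  0  0  0  0  0  0  1  1  1  1  1  1  2  2  2  2  2  0  0  0  0  0  0  1  1  1
P-positions are exactly the n with G(n) = 0.

0, 1, 2, 3, 4, 5, 17, 18, 19, 20, 21, 22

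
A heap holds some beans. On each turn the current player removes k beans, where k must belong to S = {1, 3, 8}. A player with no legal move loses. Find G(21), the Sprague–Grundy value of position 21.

2

n :  0  1  2  3  4  5  6  7  8  9 10 11 12 13 14 15 16 17 18 19 20 21
G :  0  1  0  1  0  1  0  1  2  3  2  0  1  0  1  0  1  0  1  2  3  2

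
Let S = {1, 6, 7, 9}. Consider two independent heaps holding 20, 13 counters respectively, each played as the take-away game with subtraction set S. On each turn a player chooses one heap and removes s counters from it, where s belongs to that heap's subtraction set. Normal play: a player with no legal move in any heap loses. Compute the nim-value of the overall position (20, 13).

All heaps use S = {1, 6, 7, 9}:
G(0) = 0
G(1) = mex{0} = 1
G(2) = mex{1} = 0
G(3) = mex{0} = 1
G(4) = mex{1} = 0
G(5) = mex{0} = 1
G(6) = mex{1,0} = 2
G(7) = mex{2,1,0} = 3
G(8) = mex{3,0,1} = 2
G(9) = mex{2,1,0,0} = 3
G(10) = mex{3,0,1,1} = 2
G(11) = mex{2,1,0,0} = 3
G(12) = mex{3,2,1,1} = 0
G(13) = mex{0,3,2,0} = 1
G(14) = mex{1,2,3,1} = 0
G(15) = mex{0,3,2,2} = 1
G(16) = mex{1,2,3,3} = 0
G(17) = mex{0,3,2,2} = 1
G(18) = mex{1,0,3,3} = 2
G(19) = mex{2,1,0,2} = 3
G(20) = mex{3,0,1,3} = 2
Heap A: G(20) = 2.
Heap B: G(13) = 1.
Combined Grundy value = 2 ⊕ 1 = 3.

3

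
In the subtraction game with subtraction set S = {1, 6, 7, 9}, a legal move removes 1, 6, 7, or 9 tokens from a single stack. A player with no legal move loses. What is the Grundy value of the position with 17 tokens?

1

n :  0  1  2  3  4  5  6  7  8  9 10 11 12 13 14 15 16 17
G :  0  1  0  1  0  1  2  3  2  3  2  3  0  1  0  1  0  1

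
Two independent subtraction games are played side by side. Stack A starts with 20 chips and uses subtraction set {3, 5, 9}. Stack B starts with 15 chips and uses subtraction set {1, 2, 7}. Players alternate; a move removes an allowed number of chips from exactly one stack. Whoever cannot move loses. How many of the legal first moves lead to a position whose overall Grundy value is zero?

Stack A, S = {3, 5, 9}:
G(0) = 0
G(1) = mex{} = 0
G(2) = mex{} = 0
G(3) = mex{0} = 1
G(4) = mex{0} = 1
G(5) = mex{0,0} = 1
G(6) = mex{1,0} = 2
G(7) = mex{1,0} = 2
G(8) = mex{1,1} = 0
G(9) = mex{2,1,0} = 3
G(10) = mex{2,1,0} = 3
G(11) = mex{0,2,0} = 1
G(12) = mex{3,2,1} = 0
G(13) = mex{3,0,1} = 2
G(14) = mex{1,3,1} = 0
G(15) = mex{0,3,2} = 1
G(16) = mex{2,1,2} = 0
G(17) = mex{0,0,0} = 1
G(18) = mex{1,2,3} = 0
G(19) = mex{0,0,3} = 1
G(20) = mex{1,1,1} = 0
G_A(20) = 0.
Stack B, S = {1, 2, 7}:
G(0) = 0
G(1) = mex{0} = 1
G(2) = mex{1,0} = 2
G(3) = mex{2,1} = 0
G(4) = mex{0,2} = 1
G(5) = mex{1,0} = 2
G(6) = mex{2,1} = 0
G(7) = mex{0,2,0} = 1
G(8) = mex{1,0,1} = 2
G(9) = mex{2,1,2} = 0
G(10) = mex{0,2,0} = 1
G(11) = mex{1,0,1} = 2
G(12) = mex{2,1,2} = 0
G(13) = mex{0,2,0} = 1
G(14) = mex{1,0,1} = 2
G(15) = mex{2,1,2} = 0
G_B(15) = 0.
Combined Grundy value = 0 ⊕ 0 = 0.
A winning move leaves total XOR = 0, i.e. changes one component's Grundy value g to g ⊕ X where X is the current total.
Stack A: target g' = 0⊕0 = 0, but every legal move changes the Grundy value (mex property), so 0 moves.
Stack B: target g' = 0⊕0 = 0, but every legal move changes the Grundy value (mex property), so 0 moves.

0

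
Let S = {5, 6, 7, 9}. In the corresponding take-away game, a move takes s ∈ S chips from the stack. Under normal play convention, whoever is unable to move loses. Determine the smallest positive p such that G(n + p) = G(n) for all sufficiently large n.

14

n :  0  1  2  3  4  5  6  7  8  9 10 11 12 13 14 15 16 17 18 19 20 21 22 23 24 25 26 27 28 29
G :  0  0  0  0  0  1  1  1  1  1  2  2  2  2  0  0  0  0  0  1  1  1  1  1  2  2  2  2  0  0
G(n+14) = G(n) holds for n = 0,…,8 (a full window of length max(S) = 9), so the sequence is purely periodic with period 14.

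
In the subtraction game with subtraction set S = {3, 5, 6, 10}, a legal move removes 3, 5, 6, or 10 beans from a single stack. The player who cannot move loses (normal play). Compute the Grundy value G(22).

n :  0  1  2  3  4  5  6  7  8  9 10 11 12 13 14 15 16 17 18 19 20 21 22
G :  0  0  0  1  1  1  2  2  2  0  3  3  1  0  4  2  1  0  3  2  1  0  3

3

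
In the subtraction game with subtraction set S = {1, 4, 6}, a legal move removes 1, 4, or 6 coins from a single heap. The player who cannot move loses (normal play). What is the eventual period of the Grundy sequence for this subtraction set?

n :  0  1  2  3  4  5  6  7  8  9 10 11 12 13 14
G :  0  1  0  1  2  0  1  0  1  2  0  1  0  1  2
G(n+5) = G(n) holds for n = 0,…,5 (a full window of length max(S) = 6), so the sequence is purely periodic with period 5.

5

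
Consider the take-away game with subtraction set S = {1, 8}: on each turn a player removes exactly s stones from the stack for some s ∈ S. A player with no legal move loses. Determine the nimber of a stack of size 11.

n :  0  1  2  3  4  5  6  7  8  9 10 11
G :  0  1  0  1  0  1  0  1  2  0  1  0

0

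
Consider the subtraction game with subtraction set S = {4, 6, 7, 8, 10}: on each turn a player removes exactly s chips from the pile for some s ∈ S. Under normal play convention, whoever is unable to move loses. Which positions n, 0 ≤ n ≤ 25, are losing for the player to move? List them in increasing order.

0, 1, 2, 3, 14, 15, 16, 17

G(0) = 0
G(1) = mex{} = 0
G(2) = mex{} = 0
G(3) = mex{} = 0
G(4) = mex{0} = 1
G(5) = mex{0} = 1
G(6) = mex{0,0} = 1
G(7) = mex{0,0,0} = 1
G(8) = mex{1,0,0,0} = 2
G(9) = mex{1,0,0,0} = 2
G(10) = mex{1,1,0,0,0} = 2
G(11) = mex{1,1,1,0,0} = 2
G(12) = mex{2,1,1,1,0} = 3
G(13) = mex{2,1,1,1,0} = 3
G(14) = mex{2,2,1,1,1} = 0
G(15) = mex{2,2,2,1,1} = 0
G(16) = mex{3,2,2,2,1} = 0
G(17) = mex{3,2,2,2,1} = 0
G(18) = mex{0,3,2,2,2} = 1
G(19) = mex{0,3,3,2,2} = 1
G(20) = mex{0,0,3,3,2} = 1
G(21) = mex{0,0,0,3,2} = 1
G(22) = mex{1,0,0,0,3} = 2
G(23) = mex{1,0,0,0,3} = 2
G(24) = mex{1,1,0,0,0} = 2
G(25) = mex{1,1,1,0,0} = 2
P-positions are exactly the n with G(n) = 0.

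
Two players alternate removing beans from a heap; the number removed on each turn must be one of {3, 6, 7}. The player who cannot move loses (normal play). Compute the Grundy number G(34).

n :  0  1  2  3  4  5  6  7  8  9 10 11 12 13 14 15 16 17 18 19 20 21 22 23 24 25 26 27 28 29 30 31 32 33 34
G :  0  0  0  1  1  1  2  2  2  3  0  0  0  1  1  1  2  2  2  3  0  0  0  1  1  1  2  2  2  3  0  0  0  1  1

1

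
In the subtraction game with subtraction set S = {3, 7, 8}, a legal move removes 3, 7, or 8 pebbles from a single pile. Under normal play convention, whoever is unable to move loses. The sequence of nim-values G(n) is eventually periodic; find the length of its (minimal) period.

5

n :  0  1  2  3  4  5  6  7  8  9 10 11 12 13 14 15 16 17 18 19 20 21 22 23 24 25
G :  0  0  0  1  1  1  0  2  2  1  3  0  0  2  1  1  0  0  2  1  1  0  0  2  1  1
From n = 11 onward G(n+5) = G(n); since this holds over max(S) = 8 consecutive positions the period is 5 (pre-period 11).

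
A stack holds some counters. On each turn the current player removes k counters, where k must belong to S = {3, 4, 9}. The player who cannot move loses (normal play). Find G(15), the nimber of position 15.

G(0) = 0
G(1) = mex{} = 0
G(2) = mex{} = 0
G(3) = mex{0} = 1
G(4) = mex{0,0} = 1
G(5) = mex{0,0} = 1
G(6) = mex{1,0} = 2
G(7) = mex{1,1} = 0
G(8) = mex{1,1} = 0
G(9) = mex{2,1,0} = 3
G(10) = mex{0,2,0} = 1
G(11) = mex{0,0,0} = 1
G(12) = mex{3,0,1} = 2
G(13) = mex{1,3,1} = 0
G(14) = mex{1,1,1} = 0
G(15) = mex{2,1,2} = 0

0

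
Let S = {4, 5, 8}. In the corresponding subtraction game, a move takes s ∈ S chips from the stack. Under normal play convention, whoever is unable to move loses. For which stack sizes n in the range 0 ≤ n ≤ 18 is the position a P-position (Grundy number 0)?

G(0) = 0
G(1) = mex{} = 0
G(2) = mex{} = 0
G(3) = mex{} = 0
G(4) = mex{0} = 1
G(5) = mex{0,0} = 1
G(6) = mex{0,0} = 1
G(7) = mex{0,0} = 1
G(8) = mex{1,0,0} = 2
G(9) = mex{1,1,0} = 2
G(10) = mex{1,1,0} = 2
G(11) = mex{1,1,0} = 2
G(12) = mex{2,1,1} = 0
G(13) = mex{2,2,1} = 0
G(14) = mex{2,2,1} = 0
G(15) = mex{2,2,1} = 0
G(16) = mex{0,2,2} = 1
G(17) = mex{0,0,2} = 1
G(18) = mex{0,0,2} = 1
P-positions are exactly the n with G(n) = 0.

0, 1, 2, 3, 12, 13, 14, 15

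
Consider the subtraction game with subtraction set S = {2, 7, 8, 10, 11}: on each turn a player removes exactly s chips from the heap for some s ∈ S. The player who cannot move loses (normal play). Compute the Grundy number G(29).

n :  0  1  2  3  4  5  6  7  8  9 10 11 12 13 14 15 16 17 18 19 20 21 22 23 24 25 26 27 28 29
G :  0  0  1  1  0  0  1  1  2  2  3  3  2  2  3  3  4  0  0  1  1  0  0  1  1  2  2  3  3  2

2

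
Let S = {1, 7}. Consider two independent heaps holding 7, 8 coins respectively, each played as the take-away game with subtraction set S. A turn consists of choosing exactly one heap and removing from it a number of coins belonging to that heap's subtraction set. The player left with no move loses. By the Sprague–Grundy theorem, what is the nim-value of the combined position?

All heaps use S = {1, 7}:
G(0) = 0
G(1) = mex{0} = 1
G(2) = mex{1} = 0
G(3) = mex{0} = 1
G(4) = mex{1} = 0
G(5) = mex{0} = 1
G(6) = mex{1} = 0
G(7) = mex{0,0} = 1
G(8) = mex{1,1} = 0
Heap A: G(7) = 1.
Heap B: G(8) = 0.
Combined Grundy value = 1 ⊕ 0 = 1.

1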